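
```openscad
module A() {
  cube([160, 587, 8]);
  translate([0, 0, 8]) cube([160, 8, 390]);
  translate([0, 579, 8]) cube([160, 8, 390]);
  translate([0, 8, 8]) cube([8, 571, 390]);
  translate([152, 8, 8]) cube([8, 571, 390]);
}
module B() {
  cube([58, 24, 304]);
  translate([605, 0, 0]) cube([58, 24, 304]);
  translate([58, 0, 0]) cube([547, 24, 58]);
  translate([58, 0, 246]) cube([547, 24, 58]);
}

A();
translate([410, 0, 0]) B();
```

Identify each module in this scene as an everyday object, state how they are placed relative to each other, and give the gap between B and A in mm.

The picture frame's nearest face is 250 mm from the open box's +x face.

A is an open box. B is a picture frame. The picture frame is on the floor beside the open box on its +x side. The gap between the picture frame and the open box is 250 mm.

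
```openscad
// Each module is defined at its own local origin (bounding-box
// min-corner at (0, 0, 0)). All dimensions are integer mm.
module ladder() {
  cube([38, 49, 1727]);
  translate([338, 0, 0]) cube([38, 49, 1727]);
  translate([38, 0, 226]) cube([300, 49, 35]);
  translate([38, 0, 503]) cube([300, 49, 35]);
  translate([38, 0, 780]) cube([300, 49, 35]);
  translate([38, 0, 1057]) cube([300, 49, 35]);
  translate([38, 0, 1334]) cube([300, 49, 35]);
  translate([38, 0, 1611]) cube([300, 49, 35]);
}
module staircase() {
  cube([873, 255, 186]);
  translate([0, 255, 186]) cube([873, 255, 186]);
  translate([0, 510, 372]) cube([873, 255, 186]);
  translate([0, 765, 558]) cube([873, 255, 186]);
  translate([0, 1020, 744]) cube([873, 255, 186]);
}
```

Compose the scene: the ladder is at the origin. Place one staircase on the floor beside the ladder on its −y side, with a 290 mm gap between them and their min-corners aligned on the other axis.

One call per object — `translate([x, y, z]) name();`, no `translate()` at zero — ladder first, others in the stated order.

ladder();
translate([0, -1565, 0]) staircase();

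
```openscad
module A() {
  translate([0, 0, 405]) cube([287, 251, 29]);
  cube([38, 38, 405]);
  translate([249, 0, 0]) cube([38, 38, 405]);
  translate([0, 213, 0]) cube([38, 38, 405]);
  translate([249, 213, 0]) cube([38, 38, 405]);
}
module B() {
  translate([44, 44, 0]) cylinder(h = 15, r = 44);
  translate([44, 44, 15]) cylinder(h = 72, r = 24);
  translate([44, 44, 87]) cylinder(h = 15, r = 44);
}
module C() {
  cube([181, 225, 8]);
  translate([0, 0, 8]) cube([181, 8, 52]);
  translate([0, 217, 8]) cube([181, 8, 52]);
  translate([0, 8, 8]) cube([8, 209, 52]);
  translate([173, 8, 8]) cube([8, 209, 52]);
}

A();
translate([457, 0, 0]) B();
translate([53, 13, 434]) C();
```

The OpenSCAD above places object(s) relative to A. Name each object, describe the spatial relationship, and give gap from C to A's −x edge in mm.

A is a stool. B is a spool. C is an open box. The spool is on the floor beside the stool on its +x side. The open box is on top of the stool, centred. The gap from the open box to the stool's −x edge is 53 mm.

The open box's min-x is at 53; the stool's min-x is 0; gap = 53 mm.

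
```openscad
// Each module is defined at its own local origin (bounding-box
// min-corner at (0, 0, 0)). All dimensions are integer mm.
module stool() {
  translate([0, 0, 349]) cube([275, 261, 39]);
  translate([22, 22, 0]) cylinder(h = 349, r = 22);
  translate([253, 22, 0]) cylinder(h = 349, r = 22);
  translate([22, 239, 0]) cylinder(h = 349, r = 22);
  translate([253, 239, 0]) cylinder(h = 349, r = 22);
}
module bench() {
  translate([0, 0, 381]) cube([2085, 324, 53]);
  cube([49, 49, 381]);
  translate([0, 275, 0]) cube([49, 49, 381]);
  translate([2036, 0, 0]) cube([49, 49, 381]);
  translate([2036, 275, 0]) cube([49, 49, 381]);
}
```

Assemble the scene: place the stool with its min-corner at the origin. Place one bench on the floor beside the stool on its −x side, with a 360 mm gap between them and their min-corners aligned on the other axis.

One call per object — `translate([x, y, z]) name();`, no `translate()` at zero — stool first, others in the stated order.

stool();
translate([-2445, 0, 0]) bench();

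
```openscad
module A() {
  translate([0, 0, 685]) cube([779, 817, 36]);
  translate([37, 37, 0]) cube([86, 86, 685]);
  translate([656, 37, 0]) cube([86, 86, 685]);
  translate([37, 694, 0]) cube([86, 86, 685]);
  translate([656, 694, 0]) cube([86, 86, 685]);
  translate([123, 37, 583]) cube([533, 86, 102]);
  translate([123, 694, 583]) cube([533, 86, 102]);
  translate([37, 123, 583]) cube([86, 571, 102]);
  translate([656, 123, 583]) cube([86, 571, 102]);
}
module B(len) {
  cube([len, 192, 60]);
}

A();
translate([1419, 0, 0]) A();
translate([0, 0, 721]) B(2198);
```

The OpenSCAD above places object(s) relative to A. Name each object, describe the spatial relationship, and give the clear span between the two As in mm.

Second table starts at x = 1419; first ends at x = 779; clear span = 1419 − 779 = 640 mm.

A is a table. B is a beam. A beam spans the tops of two tables. The clear span between the two tables is 640 mm.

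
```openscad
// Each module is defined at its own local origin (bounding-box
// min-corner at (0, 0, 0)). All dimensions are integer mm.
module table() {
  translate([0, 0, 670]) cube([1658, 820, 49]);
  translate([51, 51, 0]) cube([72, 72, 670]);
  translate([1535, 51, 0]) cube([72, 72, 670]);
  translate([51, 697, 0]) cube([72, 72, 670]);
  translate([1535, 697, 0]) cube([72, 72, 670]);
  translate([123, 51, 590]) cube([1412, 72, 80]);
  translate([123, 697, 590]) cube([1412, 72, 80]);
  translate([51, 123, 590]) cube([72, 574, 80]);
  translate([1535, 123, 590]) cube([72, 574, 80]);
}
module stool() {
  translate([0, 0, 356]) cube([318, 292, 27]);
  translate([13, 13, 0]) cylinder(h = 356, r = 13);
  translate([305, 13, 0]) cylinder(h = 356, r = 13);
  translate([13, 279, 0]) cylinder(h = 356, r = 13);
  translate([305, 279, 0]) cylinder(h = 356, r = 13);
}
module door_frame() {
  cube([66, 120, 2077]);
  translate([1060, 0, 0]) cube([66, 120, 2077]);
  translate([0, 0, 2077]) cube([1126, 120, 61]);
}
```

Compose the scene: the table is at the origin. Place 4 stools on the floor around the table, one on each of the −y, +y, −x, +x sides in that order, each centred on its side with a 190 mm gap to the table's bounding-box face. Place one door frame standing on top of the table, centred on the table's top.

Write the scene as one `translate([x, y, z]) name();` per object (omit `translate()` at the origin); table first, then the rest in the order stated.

table();
translate([670, -482, 0]) stool();
translate([670, 1010, 0]) stool();
translate([-508, 264, 0]) stool();
translate([1848, 264, 0]) stool();
translate([266, 350, 719]) door_frame();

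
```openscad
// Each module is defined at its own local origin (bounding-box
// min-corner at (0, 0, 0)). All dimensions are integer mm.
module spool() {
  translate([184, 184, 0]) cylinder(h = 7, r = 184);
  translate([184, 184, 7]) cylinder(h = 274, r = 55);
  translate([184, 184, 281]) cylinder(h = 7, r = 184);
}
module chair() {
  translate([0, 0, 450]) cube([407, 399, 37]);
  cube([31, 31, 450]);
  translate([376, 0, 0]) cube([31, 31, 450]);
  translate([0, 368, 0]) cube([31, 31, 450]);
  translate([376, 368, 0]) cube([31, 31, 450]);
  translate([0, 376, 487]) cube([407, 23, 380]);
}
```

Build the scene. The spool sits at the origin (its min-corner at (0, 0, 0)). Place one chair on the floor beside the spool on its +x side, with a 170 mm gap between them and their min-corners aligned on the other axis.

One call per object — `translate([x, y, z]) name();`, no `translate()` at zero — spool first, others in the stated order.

spool();
translate([538, 0, 0]) chair();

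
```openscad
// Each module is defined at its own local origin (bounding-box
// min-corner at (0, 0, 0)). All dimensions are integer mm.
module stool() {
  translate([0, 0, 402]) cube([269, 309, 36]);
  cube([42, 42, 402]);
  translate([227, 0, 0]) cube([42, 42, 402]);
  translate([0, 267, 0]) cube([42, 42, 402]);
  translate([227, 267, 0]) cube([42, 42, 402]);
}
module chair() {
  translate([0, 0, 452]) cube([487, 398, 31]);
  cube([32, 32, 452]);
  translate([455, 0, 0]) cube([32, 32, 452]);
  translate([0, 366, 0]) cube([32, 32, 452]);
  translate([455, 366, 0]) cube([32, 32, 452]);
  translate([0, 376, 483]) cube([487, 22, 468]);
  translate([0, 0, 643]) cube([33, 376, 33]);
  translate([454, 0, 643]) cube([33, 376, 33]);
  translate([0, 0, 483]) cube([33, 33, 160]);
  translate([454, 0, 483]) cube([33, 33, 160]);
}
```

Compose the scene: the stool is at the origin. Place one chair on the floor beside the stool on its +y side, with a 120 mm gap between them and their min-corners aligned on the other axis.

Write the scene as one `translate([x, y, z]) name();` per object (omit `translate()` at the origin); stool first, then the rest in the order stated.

stool();
translate([0, 429, 0]) chair();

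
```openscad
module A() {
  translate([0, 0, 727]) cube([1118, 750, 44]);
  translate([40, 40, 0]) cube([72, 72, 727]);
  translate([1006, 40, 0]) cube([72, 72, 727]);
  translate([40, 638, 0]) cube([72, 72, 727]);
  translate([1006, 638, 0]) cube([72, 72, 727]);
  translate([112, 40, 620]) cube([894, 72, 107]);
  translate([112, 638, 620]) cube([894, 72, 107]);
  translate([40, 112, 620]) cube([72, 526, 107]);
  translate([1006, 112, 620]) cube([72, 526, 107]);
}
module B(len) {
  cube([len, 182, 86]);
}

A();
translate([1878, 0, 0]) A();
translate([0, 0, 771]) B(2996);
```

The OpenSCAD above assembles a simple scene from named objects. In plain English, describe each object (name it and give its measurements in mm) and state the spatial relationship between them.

A is a table with a 1118×750 mm rectangular top, 44 mm thick, top surface at z = 771 mm, supported by four 72×72 mm square legs, each inset 40 mm from the nearest pair of top edges, running from the floor. Four apron rails, 72 mm thick and 107 mm tall, run between adjacent legs with their top edges flush with the underside of the top and their outer faces flush with the legs' outer faces.

B is a rectangular beam 2996 mm long (x), 182 mm deep (y), 86 mm thick (z).

The beam spans the tops of two tables placed 760 mm apart, resting at z = 771 mm.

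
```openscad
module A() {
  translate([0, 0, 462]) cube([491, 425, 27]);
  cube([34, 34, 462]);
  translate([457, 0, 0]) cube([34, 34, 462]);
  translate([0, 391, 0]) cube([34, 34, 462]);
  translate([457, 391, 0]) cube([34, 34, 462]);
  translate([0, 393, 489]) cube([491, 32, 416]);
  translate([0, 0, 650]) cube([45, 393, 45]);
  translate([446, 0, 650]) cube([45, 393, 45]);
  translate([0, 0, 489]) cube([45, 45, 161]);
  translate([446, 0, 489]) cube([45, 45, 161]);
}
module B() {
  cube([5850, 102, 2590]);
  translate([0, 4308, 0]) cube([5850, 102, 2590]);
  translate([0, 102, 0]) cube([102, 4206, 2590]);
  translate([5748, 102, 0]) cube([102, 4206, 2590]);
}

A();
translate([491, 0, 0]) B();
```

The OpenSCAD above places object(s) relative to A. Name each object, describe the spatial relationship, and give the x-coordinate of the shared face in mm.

The chair's +x face and the house frame's −x face are both at x = 491 mm.

A is a chair. B is a house frame. The house frame is against the chair's +x side, with their −y faces flush. The x-coordinate of the shared face is 491 mm.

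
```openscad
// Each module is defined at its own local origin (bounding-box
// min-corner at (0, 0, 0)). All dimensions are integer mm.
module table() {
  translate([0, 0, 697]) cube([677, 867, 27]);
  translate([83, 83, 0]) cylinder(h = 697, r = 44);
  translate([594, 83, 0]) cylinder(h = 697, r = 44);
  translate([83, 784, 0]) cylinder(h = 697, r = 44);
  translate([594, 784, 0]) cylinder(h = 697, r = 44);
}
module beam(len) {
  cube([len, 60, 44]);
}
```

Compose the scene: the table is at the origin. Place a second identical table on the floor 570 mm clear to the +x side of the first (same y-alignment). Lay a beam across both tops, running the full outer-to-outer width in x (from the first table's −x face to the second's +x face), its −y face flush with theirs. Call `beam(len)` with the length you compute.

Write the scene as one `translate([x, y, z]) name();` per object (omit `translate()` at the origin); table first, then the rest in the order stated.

table();
translate([1247, 0, 0]) table();
translate([0, 0, 724]) beam(1924);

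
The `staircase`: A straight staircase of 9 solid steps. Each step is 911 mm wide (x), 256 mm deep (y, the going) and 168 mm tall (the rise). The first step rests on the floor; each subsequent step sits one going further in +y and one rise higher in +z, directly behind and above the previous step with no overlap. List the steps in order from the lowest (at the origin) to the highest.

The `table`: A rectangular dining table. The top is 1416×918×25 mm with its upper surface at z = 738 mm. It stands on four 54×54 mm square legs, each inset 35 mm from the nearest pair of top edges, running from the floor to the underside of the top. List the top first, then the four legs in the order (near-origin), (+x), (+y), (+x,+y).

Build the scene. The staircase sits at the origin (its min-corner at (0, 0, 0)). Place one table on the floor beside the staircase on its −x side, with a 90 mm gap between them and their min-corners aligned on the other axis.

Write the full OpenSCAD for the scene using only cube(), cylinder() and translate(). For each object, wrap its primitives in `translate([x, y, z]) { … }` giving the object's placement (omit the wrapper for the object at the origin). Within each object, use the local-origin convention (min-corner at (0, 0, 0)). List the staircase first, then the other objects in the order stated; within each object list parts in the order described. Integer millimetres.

cube([911, 256, 168]);
translate([0, 256, 168]) cube([911, 256, 168]);
translate([0, 512, 336]) cube([911, 256, 168]);
translate([0, 768, 504]) cube([911, 256, 168]);
translate([0, 1024, 672]) cube([911, 256, 168]);
translate([0, 1280, 840]) cube([911, 256, 168]);
translate([0, 1536, 1008]) cube([911, 256, 168]);
translate([0, 1792, 1176]) cube([911, 256, 168]);
translate([0, 2048, 1344]) cube([911, 256, 168]);
translate([-1506, 0, 0]) {
  translate([0, 0, 713]) cube([1416, 918, 25]);
  translate([35, 35, 0]) cube([54, 54, 713]);
  translate([1327, 35, 0]) cube([54, 54, 713]);
  translate([35, 829, 0]) cube([54, 54, 713]);
  translate([1327, 829, 0]) cube([54, 54, 713]);
}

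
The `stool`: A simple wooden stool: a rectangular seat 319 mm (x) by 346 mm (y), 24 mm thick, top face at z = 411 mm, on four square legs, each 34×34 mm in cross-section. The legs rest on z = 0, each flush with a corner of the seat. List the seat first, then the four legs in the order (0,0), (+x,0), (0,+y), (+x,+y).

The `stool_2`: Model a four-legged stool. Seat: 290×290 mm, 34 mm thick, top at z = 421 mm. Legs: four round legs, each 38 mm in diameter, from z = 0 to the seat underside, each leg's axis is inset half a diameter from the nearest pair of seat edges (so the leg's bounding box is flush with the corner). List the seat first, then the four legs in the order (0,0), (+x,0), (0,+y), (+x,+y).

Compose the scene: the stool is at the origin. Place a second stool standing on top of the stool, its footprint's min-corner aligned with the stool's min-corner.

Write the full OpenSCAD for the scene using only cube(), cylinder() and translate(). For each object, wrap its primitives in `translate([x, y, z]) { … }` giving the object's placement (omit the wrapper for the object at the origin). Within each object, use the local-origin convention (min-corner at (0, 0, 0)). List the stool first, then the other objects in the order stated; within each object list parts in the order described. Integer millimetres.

translate([0, 0, 387]) cube([319, 346, 24]);
cube([34, 34, 387]);
translate([285, 0, 0]) cube([34, 34, 387]);
translate([0, 312, 0]) cube([34, 34, 387]);
translate([285, 312, 0]) cube([34, 34, 387]);
translate([0, 0, 411]) {
  translate([0, 0, 387]) cube([290, 290, 34]);
  translate([19, 19, 0]) cylinder(h = 387, r = 19);
  translate([271, 19, 0]) cylinder(h = 387, r = 19);
  translate([19, 271, 0]) cylinder(h = 387, r = 19);
  translate([271, 271, 0]) cylinder(h = 387, r = 19);
}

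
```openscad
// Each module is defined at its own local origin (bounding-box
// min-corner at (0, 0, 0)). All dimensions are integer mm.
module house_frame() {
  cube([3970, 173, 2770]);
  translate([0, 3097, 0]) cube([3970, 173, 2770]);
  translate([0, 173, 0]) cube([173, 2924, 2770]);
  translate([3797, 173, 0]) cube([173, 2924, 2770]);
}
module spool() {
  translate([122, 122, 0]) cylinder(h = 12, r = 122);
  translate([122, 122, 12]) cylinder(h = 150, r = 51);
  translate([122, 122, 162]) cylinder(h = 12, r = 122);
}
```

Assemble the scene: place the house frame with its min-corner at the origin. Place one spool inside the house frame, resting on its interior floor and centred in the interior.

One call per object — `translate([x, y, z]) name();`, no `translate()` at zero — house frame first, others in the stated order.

house_frame();
translate([1863, 1513, 0]) spool();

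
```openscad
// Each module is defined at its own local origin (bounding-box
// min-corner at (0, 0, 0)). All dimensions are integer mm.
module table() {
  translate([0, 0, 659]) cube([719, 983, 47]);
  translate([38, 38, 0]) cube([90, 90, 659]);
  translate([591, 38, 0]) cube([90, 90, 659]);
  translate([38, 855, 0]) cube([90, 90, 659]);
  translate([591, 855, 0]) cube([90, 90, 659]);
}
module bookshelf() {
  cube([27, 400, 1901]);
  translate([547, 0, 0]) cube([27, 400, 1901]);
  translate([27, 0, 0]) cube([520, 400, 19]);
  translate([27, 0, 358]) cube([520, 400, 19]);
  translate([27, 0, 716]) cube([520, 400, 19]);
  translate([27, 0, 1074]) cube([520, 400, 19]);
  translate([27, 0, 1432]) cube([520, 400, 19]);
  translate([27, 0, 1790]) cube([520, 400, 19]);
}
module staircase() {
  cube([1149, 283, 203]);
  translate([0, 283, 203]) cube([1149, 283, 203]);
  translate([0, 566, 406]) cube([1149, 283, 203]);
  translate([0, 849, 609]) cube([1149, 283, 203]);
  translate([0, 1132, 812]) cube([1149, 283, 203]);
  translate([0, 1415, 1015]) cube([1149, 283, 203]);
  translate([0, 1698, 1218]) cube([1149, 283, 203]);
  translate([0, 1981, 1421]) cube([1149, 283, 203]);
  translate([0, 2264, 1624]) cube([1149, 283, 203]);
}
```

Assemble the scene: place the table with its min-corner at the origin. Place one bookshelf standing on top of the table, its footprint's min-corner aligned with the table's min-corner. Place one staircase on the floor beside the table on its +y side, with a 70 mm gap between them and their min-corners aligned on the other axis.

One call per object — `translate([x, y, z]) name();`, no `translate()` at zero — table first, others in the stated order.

table();
translate([0, 0, 706]) bookshelf();
translate([0, 1053, 0]) staircase();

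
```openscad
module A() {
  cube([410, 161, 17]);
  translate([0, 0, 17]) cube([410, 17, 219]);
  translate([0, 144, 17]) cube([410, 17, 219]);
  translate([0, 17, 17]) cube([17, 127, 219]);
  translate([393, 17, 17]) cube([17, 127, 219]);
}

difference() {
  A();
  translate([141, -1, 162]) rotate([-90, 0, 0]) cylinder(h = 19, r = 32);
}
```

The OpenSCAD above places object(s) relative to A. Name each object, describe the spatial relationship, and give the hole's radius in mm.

The subtracted cylinder has r = 32 mm.

A is an open box. The open box has a circular hole through its front wall. The hole's radius is 32 mm.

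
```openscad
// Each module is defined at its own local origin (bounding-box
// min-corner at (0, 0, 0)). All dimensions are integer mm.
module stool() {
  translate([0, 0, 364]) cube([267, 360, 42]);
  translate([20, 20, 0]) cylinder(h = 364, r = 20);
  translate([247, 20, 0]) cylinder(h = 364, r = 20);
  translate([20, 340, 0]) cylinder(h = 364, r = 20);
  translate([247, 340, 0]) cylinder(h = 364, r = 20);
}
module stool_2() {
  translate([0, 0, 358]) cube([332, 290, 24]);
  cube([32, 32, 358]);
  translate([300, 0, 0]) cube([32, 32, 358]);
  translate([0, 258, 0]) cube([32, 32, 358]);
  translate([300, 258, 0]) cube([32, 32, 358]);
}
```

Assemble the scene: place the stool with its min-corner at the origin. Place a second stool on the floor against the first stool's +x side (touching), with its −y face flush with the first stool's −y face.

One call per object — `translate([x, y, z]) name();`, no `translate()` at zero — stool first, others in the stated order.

stool();
translate([267, 0, 0]) stool_2();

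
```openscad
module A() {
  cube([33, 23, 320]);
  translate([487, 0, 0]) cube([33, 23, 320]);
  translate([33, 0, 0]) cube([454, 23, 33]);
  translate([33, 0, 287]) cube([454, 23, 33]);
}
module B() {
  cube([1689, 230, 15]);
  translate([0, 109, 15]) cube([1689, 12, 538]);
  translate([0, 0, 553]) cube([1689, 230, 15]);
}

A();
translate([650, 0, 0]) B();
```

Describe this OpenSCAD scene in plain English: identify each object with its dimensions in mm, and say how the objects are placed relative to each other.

A is a picture frame with a 454×254 mm rectangular opening (x by z) and a uniform 33 mm border on every side. Frame depth is 23 mm along y. It is built from two vertical stiles running the full outside height and two horizontal rails spanning the gap between the stiles.

B is an I-beam lying along x, 1689 mm long. Overall section height 568 mm. Two flanges 230 mm wide (y) and 15 mm thick, one on the floor and one at the top; a web 12 mm thick runs between them, centred on the flange width.

The I-beam is on the floor beside the picture frame on its +x side.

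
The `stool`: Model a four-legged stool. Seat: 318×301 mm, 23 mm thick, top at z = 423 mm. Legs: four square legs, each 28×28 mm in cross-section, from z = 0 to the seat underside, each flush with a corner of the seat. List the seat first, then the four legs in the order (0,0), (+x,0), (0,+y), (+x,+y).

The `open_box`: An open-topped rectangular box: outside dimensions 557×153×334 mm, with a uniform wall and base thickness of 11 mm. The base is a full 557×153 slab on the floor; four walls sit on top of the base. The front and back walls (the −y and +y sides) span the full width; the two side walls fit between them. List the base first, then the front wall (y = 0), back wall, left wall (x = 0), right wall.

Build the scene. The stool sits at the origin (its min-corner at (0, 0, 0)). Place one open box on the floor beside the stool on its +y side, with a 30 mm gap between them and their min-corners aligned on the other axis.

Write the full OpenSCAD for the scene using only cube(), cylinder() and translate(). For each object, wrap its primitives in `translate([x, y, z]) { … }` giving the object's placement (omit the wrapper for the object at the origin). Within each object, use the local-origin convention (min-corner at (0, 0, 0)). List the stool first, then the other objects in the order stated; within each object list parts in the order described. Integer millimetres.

translate([0, 0, 400]) cube([318, 301, 23]);
cube([28, 28, 400]);
translate([290, 0, 0]) cube([28, 28, 400]);
translate([0, 273, 0]) cube([28, 28, 400]);
translate([290, 273, 0]) cube([28, 28, 400]);
translate([0, 331, 0]) {
  cube([557, 153, 11]);
  translate([0, 0, 11]) cube([557, 11, 323]);
  translate([0, 142, 11]) cube([557, 11, 323]);
  translate([0, 11, 11]) cube([11, 131, 323]);
  translate([546, 11, 11]) cube([11, 131, 323]);
}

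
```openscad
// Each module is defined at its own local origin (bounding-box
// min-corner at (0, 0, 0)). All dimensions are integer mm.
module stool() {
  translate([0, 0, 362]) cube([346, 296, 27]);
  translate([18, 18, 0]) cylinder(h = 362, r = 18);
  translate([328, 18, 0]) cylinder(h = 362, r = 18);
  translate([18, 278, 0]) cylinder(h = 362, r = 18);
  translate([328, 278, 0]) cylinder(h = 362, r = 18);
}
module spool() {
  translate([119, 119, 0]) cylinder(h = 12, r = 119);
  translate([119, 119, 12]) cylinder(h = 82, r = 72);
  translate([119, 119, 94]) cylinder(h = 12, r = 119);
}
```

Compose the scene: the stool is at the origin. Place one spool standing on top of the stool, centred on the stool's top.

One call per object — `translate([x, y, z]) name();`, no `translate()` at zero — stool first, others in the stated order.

stool();
translate([54, 29, 389]) spool();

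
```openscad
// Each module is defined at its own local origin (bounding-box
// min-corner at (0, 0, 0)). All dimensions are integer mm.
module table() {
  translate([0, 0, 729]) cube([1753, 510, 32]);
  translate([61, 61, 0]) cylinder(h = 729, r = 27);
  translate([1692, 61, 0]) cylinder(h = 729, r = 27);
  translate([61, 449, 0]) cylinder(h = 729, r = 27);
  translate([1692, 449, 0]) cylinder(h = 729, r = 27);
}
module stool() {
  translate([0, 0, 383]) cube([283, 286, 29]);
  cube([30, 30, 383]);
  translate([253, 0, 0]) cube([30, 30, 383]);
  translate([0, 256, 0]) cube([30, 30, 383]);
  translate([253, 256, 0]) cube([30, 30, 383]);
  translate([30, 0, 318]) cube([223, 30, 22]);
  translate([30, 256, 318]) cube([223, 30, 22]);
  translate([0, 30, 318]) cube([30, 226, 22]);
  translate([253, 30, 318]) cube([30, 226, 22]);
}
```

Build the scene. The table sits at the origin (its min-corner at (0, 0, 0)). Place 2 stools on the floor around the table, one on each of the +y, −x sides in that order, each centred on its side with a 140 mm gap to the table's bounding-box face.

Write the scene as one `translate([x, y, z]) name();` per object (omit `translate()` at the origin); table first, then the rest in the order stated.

table();
translate([735, 650, 0]) stool();
translate([-423, 112, 0]) stool();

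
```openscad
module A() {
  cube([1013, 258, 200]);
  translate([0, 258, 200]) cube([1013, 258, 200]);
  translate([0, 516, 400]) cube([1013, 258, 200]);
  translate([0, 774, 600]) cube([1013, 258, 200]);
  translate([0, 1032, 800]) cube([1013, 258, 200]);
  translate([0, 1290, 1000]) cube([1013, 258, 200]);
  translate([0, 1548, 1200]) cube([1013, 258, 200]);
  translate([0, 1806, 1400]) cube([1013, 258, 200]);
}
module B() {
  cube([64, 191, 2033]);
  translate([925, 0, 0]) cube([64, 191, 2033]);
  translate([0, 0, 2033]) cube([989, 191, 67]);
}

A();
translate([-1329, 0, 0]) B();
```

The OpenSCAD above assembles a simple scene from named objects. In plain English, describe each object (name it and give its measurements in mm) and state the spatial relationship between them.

A is a run of 8 identical solid stair steps. Each tread is 1013×258 mm and each step block is 200 mm high. Step 1 rests on the floor; step k is offset from step 1 by (k−1)×258 mm in y and (k−1)×200 mm in z.

B is a door frame. The clear opening is 861 mm wide and 2033 mm high. Two 64 mm wide jambs, 191 mm deep, stand either side of the opening from the floor to the top of the opening. A 67 mm thick head sits across the top of both jambs, spanning the full outside width of the frame.

The door frame is on the floor beside the staircase on its −x side.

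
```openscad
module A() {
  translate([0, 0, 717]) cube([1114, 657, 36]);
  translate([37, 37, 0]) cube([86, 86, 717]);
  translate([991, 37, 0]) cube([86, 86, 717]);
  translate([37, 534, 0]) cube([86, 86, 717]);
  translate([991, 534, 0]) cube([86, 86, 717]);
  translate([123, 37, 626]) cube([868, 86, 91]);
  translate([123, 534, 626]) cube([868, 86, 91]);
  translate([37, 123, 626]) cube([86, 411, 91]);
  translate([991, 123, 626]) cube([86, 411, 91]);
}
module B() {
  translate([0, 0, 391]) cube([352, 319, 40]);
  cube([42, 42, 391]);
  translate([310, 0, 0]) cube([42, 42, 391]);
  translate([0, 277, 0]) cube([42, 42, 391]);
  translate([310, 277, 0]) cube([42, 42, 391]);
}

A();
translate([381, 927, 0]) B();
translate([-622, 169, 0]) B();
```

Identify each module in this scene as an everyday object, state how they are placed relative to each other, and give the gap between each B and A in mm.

A is a table. B is a stool. Two stools sit around the table at the +y, −x sides. The gap between each stool and the table is 270 mm.

Each stool's nearest face is 270 mm from the table's bounding box.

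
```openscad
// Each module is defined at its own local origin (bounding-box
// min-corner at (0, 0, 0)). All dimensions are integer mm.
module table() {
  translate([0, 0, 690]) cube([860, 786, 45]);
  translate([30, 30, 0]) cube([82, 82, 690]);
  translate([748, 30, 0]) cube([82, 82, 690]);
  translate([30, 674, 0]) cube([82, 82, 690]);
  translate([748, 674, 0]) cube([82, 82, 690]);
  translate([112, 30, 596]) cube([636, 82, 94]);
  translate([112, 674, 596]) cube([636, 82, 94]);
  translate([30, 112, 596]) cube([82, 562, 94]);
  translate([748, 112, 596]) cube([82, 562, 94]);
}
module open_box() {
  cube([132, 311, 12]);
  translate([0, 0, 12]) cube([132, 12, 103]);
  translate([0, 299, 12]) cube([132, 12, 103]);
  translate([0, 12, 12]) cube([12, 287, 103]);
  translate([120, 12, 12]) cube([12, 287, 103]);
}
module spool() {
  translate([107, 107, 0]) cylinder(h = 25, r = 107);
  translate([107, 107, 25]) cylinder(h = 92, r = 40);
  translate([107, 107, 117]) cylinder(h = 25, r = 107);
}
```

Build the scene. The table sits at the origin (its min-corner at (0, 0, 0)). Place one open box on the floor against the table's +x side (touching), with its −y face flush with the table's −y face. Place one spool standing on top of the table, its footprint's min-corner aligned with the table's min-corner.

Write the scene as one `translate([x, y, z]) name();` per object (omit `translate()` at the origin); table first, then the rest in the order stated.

table();
translate([860, 0, 0]) open_box();
translate([0, 0, 735]) spool();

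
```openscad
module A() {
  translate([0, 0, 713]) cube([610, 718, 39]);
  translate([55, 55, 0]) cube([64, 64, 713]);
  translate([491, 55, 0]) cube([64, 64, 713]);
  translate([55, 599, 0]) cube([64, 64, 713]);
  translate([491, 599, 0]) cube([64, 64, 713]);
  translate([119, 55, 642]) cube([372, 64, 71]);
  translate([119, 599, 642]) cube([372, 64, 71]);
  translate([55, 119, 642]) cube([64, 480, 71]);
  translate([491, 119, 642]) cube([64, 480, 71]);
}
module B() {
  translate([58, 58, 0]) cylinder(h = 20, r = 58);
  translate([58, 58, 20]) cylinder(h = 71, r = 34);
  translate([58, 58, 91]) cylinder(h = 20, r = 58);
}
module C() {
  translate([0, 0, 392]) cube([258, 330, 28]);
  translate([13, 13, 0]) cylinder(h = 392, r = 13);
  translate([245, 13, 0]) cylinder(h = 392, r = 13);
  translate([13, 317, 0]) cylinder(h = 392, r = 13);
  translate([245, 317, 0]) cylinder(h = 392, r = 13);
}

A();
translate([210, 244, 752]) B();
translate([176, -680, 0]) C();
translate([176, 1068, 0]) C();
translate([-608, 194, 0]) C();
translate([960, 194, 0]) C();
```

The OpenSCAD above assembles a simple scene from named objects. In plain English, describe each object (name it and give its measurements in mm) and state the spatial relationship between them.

A is a rectangular dining table. The top is 610×718×39 mm with its upper surface at z = 752 mm. It stands on four 64×64 mm square legs, each inset 55 mm from the nearest pair of top edges, running from the floor to the underside of the top. Four apron rails, 64 mm thick and 71 mm tall, run between adjacent legs with their top edges flush with the underside of the top and their outer faces flush with the legs' outer faces.

B is a spool: two coaxial disc flanges of radius 58 mm and thickness 20 mm, joined by a core cylinder of radius 34 mm and height 71 mm. The lower flange rests on z = 0 and the three cylinders share a vertical axis.

C is a four-legged stool. The seat is a 258×330×28 mm slab whose top surface is at z = 420 mm; four round legs, each 26 mm in diameter, run from the floor (z = 0) to the underside of the seat, each leg's axis is inset half a diameter from the nearest pair of seat edges (so the leg's bounding box is flush with the corner).

The spool is on top of the table. Four stools sit around the table at the −y, +y, −x, +x sides.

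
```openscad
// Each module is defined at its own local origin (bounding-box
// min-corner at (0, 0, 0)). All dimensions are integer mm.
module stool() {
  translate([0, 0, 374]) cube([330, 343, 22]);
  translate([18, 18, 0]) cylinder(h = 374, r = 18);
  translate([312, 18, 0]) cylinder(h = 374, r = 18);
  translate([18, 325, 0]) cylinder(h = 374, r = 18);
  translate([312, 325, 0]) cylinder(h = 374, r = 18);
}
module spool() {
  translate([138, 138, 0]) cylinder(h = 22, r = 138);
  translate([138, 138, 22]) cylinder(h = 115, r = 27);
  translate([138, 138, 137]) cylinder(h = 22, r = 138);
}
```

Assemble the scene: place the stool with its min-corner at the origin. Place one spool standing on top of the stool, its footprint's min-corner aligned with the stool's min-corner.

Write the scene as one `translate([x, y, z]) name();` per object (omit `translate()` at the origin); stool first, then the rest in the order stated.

stool();
translate([0, 0, 396]) spool();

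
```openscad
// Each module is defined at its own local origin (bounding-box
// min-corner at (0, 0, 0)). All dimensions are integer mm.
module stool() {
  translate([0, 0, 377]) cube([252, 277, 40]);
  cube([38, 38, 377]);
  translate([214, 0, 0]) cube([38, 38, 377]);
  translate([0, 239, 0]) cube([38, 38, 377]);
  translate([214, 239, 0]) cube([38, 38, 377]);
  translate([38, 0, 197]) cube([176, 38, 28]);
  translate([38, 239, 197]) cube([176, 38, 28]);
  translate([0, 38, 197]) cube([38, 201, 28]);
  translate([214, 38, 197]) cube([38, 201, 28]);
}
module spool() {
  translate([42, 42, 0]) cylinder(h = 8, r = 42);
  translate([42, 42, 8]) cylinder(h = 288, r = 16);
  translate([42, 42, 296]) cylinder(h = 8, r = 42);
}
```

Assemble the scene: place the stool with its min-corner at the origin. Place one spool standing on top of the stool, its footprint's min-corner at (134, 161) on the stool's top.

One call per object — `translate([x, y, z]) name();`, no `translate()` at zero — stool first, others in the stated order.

stool();
translate([134, 161, 417]) spool();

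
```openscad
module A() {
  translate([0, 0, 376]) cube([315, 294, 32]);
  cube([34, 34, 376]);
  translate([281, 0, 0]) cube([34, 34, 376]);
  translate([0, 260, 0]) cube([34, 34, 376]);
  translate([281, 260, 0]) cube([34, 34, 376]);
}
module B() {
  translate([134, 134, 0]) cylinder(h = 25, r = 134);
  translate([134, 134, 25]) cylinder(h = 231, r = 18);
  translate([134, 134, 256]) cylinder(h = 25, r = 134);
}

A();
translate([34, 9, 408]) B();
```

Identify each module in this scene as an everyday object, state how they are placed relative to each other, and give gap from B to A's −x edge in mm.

A is a stool. B is a spool. The spool is on top of the stool. The gap from the spool to the stool's −x edge is 34 mm.

The spool's min-x is at 34; the stool's min-x is 0; gap = 34 mm.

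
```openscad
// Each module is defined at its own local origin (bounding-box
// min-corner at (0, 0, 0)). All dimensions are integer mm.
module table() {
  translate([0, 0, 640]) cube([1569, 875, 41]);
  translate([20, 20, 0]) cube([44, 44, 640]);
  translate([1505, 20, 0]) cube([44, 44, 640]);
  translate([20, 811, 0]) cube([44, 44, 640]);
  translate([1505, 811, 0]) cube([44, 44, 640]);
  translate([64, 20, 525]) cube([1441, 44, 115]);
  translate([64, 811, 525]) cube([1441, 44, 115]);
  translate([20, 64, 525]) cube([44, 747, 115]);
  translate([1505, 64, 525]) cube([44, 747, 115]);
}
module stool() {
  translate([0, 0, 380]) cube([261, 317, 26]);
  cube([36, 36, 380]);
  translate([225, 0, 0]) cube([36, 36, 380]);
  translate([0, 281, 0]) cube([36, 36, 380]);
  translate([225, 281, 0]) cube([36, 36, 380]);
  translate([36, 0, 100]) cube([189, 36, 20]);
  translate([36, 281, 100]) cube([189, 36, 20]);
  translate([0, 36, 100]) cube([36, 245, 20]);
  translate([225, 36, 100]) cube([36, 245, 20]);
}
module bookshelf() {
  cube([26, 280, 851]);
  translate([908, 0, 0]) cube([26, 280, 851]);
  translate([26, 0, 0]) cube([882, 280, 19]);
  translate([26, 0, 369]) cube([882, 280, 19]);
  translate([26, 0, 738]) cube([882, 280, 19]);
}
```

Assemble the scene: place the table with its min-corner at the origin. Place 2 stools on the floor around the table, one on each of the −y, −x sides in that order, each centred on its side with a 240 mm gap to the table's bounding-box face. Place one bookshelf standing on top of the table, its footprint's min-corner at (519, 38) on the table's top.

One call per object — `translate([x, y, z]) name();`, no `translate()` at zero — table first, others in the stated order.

table();
translate([654, -557, 0]) stool();
translate([-501, 279, 0]) stool();
translate([519, 38, 681]) bookshelf();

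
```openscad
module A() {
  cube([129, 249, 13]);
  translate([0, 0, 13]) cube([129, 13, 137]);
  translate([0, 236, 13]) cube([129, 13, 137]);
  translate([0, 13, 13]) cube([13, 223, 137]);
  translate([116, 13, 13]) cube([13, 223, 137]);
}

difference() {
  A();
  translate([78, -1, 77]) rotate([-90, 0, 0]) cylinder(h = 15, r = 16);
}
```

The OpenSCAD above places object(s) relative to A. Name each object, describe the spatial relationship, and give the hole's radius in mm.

The subtracted cylinder has r = 16 mm.

A is an open box. The open box has a circular hole through its front wall. The hole's radius is 16 mm.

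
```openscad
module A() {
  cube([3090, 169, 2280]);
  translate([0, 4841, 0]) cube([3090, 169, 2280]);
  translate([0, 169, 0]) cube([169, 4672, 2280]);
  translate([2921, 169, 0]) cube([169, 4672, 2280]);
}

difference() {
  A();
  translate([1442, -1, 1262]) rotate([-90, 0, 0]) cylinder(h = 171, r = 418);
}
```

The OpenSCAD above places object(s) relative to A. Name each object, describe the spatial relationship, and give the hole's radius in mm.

The subtracted cylinder has r = 418 mm.

A is a house frame. The house frame has a circular hole through its front wall. The hole's radius is 418 mm.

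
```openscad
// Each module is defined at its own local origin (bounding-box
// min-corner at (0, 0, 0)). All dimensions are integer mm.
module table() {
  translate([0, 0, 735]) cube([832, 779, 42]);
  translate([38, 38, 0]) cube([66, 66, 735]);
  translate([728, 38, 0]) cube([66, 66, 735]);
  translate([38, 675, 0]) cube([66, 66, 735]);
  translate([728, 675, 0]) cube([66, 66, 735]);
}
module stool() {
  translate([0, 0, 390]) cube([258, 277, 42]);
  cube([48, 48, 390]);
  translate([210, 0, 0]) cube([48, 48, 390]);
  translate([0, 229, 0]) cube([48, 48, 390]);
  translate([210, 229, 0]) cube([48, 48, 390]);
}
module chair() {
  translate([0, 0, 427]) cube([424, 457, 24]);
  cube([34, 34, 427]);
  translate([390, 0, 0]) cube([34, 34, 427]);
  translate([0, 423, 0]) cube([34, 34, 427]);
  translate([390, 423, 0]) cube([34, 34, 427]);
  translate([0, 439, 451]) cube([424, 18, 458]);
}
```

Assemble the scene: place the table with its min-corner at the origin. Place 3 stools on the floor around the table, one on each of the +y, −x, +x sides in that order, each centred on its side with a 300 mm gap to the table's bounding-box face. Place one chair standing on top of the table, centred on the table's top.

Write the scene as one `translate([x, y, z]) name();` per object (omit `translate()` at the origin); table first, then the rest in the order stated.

table();
translate([287, 1079, 0]) stool();
translate([-558, 251, 0]) stool();
translate([1132, 251, 0]) stool();
translate([204, 161, 777]) chair();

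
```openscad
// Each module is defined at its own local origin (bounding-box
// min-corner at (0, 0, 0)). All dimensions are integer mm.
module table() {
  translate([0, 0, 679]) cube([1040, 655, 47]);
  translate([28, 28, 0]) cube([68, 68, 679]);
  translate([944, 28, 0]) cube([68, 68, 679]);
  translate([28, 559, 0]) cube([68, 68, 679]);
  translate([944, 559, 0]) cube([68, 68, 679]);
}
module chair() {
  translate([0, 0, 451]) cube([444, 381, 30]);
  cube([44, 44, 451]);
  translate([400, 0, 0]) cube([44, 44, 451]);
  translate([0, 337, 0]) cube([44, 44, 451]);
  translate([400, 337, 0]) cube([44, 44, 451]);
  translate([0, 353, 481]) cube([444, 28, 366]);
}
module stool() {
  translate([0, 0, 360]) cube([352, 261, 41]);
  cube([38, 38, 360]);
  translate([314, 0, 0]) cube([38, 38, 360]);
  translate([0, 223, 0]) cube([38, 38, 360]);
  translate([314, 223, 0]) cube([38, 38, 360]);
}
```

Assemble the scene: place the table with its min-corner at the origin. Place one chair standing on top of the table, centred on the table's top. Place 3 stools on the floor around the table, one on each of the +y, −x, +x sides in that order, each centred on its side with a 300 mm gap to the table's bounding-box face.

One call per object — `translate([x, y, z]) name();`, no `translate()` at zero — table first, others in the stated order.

table();
translate([298, 137, 726]) chair();
translate([344, 955, 0]) stool();
translate([-652, 197, 0]) stool();
translate([1340, 197, 0]) stool();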